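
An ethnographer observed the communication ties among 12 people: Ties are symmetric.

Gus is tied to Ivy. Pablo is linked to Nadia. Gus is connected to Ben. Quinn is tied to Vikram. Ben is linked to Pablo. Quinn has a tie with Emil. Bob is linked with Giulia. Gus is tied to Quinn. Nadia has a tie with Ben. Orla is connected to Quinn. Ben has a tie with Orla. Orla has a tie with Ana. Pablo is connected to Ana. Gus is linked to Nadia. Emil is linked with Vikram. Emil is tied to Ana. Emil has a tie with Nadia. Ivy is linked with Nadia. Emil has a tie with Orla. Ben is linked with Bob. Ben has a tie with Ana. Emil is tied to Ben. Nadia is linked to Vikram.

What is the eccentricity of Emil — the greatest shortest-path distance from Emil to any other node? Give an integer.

3

Distances from Emil: Ana:1, Ben:1, Bob:2, Giulia:3, Gus:2, Ivy:2, Nadia:1, Orla:1, Pablo:2, Quinn:1, Vikram:1.
The largest is 3 (to Giulia), so the eccentricity of Emil is 3.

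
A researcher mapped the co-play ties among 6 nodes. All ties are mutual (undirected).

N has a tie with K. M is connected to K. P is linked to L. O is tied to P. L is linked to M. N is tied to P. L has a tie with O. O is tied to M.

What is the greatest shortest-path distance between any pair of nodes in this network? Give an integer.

Eccentricity of each node (its greatest distance to any other): K:2, L:2, M:2, N:2, O:2, P:2.
The maximum eccentricity is 2, realized for instance by the pair L–N via L – P – N. So the diameter is 2.

2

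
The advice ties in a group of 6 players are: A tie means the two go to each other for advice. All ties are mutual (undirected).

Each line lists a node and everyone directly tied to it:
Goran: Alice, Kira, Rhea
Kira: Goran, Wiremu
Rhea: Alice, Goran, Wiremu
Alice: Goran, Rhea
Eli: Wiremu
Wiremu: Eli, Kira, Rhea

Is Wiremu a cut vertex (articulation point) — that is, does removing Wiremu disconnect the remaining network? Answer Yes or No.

Removing Wiremu leaves {Eli} with no path to {Alice, Goran, Kira, and Rhea}, so the network splits into 2 components. Wiremu is a cut vertex.

Yes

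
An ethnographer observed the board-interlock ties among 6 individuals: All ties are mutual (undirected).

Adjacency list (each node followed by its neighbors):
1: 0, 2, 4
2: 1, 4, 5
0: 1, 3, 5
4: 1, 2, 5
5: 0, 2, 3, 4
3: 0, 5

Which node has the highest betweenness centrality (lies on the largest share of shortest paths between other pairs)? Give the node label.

Unnormalized betweenness of each node: 0:4/3, 1:1, 2:1/3, 3:0, 4:1/3, 5:3.
5 has the largest value, 3, making it the main broker — the node through which the most shortest paths run.

5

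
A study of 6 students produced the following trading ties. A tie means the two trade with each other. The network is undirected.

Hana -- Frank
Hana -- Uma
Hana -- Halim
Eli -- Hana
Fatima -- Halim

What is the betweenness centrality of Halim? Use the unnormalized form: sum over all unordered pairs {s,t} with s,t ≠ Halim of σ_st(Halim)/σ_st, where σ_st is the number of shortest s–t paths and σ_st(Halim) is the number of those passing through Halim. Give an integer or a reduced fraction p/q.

Pairs whose geodesics pass through Halim — Fatima–Uma: 1; Fatima–Hana: 1; Fatima–Frank: 1; Fatima–Eli: 1.
All other pairs contribute 0.
Summing the contributions gives betweenness(Halim) = 4.

4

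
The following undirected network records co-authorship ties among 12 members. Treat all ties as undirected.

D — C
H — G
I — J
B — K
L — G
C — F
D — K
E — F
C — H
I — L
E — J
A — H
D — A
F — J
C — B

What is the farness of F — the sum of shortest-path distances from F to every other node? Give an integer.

Distances from F: A:3, B:2, C:1, D:2, E:1, G:3, H:2, I:2, J:1, K:3, L:3.
Sum = 3 + 2 + 1 + 2 + 1 + 3 + 2 + 2 + 1 + 3 + 3 = 23.

23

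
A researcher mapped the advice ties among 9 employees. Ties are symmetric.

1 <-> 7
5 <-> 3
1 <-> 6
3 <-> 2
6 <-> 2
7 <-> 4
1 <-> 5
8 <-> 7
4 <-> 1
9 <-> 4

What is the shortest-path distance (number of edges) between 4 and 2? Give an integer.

3

One shortest route is 4 – 1 – 6 – 2, which uses 3 edges, and at distance 2 from 4 we only reach {5, 6, 8}, which does not include 2. So d(4,2) = 3.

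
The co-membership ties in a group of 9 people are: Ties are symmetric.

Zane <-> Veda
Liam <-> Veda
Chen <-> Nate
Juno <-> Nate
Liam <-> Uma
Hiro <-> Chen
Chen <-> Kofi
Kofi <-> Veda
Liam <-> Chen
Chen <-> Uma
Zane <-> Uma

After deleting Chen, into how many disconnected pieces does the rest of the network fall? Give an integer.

3

Without Chen, the remaining ties split the others into: {Hiro}; {Kofi, Liam, Uma, Veda, Zane}; {Juno, Nate}.
That's 3 separate components.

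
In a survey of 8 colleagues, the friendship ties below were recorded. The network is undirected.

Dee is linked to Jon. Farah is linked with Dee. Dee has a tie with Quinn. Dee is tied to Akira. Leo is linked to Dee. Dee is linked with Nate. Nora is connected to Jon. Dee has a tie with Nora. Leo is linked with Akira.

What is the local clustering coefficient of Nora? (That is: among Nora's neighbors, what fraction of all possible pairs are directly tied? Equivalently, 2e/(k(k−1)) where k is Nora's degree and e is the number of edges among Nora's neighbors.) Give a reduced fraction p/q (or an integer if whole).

Nora's neighbors: Dee and Jon (k = 2).
Possible neighbor pairs: C(2,2) = 1. Edges among them: Dee–Jon → e = 1.
Clustering(Nora) = 1/1.

1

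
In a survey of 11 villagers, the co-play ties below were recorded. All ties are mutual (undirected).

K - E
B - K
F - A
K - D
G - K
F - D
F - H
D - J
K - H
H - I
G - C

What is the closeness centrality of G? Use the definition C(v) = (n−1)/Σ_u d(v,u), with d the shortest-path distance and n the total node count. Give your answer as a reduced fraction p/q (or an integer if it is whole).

10/23

Distances from G: A:4, B:2, C:1, D:2, E:2, F:3, H:2, I:3, J:3, K:1. Sum = 23.
n = 11, so closeness = 10/23.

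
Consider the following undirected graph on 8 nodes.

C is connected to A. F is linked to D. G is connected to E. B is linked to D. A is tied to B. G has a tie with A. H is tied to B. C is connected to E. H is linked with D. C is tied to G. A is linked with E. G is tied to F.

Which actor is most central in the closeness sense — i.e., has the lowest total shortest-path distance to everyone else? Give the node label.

A

Farness (sum of distances to all others) for each node — A:10, B:11, C:13, D:13, E:13, F:12, G:11, H:15.
The smallest farness is 10, for A, so A has the highest closeness.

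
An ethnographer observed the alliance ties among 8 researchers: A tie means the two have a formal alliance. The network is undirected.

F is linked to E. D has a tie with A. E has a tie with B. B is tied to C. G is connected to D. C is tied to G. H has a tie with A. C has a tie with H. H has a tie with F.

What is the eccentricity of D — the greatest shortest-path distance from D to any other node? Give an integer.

Distances from D: A:1, B:3, C:2, E:4, F:3, G:1, H:2.
The largest is 4 (to E), so the eccentricity of D is 4.

4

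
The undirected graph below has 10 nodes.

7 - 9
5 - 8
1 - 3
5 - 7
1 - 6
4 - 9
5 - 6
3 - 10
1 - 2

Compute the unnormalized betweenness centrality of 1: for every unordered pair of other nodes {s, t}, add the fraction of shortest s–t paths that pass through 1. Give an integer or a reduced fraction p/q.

20

Pairs whose geodesics pass through 1 — 9–10: 1; 9–2: 1; 9–3: 1; 8–10: 1; 8–2: 1; 8–3: 1; 7–10: 1; 7–2: 1; 7–3: 1; 5–10: 1; 5–2: 1; 5–3: 1; 10–6: 1; 10–4: 1 … (+6 more pairs).
All other pairs contribute 0.
Summing the contributions gives betweenness(1) = 20.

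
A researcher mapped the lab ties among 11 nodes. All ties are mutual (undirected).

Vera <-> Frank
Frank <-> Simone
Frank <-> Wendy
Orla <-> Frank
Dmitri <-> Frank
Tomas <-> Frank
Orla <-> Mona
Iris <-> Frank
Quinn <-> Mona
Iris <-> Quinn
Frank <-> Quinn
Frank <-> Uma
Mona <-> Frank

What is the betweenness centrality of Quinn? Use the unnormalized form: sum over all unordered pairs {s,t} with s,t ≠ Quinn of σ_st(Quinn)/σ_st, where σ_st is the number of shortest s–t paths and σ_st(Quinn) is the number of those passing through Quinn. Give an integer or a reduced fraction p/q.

Pairs whose geodesics pass through Quinn — Iris–Mona: 1/2.
All other pairs contribute 0.
Summing the contributions gives betweenness(Quinn) = 1/2.

1/2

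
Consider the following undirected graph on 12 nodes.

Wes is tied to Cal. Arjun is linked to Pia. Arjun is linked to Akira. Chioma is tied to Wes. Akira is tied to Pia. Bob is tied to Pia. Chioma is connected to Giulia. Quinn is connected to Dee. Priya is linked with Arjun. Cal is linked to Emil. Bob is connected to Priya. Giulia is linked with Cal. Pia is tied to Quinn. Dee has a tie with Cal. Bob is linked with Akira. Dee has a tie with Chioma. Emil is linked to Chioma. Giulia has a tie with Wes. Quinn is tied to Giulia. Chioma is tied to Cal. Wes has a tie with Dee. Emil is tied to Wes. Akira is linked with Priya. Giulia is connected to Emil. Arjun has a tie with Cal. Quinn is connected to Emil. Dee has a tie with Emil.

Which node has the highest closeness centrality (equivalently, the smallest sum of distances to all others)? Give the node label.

Cal

Farness (sum of distances to all others) for each node — Akira:23, Arjun:18, Bob:27, Cal:17, Chioma:22, Dee:20, Emil:19, Giulia:20, Pia:20, Priya:25, Quinn:19, Wes:22.
The smallest farness is 17, for Cal, so Cal has the highest closeness.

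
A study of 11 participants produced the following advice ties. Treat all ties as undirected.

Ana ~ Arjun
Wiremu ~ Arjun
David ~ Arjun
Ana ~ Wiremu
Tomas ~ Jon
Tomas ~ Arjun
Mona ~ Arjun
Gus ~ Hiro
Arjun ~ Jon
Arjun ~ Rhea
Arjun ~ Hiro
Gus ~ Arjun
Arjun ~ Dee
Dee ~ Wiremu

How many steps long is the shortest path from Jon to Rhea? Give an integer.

One shortest route is Jon – Arjun – Rhea, which uses 2 edges, and Jon and Rhea are not directly tied, so nothing shorter exists. So d(Jon,Rhea) = 2.

2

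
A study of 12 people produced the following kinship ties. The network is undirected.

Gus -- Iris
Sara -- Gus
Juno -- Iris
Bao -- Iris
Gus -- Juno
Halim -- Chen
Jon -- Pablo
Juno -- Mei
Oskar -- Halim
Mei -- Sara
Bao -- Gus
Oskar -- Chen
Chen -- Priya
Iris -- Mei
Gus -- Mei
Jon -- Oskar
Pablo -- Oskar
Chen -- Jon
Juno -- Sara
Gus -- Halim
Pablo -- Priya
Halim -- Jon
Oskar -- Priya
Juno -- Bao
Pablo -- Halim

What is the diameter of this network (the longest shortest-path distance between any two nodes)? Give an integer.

Eccentricity of each node (its greatest distance to any other): Bao:4, Chen:3, Gus:3, Halim:2, Iris:4, Jon:3, Juno:4, Mei:4, Oskar:3, Pablo:3, Priya:4, Sara:4.
The maximum eccentricity is 4, realized for instance by the pair Bao–Priya via Bao – Gus – Halim – Pablo – Priya. So the diameter is 4.

4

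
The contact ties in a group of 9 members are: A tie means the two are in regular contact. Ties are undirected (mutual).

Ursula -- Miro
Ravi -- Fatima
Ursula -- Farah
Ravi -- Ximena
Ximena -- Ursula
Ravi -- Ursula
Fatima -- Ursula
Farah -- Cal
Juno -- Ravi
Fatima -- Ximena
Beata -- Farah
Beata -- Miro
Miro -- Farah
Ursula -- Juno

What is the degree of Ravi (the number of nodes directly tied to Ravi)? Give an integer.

4

Ravi is directly tied to Fatima, Juno, Ursula, and Ximena. That is 4 neighbors, so the degree of Ravi is 4.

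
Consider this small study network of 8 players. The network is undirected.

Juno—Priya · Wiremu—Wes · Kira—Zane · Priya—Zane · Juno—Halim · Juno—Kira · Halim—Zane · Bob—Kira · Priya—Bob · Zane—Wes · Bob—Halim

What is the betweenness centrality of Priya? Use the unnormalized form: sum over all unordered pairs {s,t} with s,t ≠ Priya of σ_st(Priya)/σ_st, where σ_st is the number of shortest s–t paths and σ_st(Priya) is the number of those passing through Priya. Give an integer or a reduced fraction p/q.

7/3

Pairs whose geodesics pass through Priya — Wiremu–Bob: 1/3; Wiremu–Juno: 1/3; Wes–Bob: 1/3; Wes–Juno: 1/3; Bob–Zane: 1/3; Bob–Juno: 1/3; Zane–Juno: 1/3.
All other pairs contribute 0.
Summing the contributions gives betweenness(Priya) = 7/3.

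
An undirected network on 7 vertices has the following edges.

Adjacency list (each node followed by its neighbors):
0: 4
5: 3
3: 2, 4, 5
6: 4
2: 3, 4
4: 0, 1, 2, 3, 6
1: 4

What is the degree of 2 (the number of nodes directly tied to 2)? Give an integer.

2 is directly tied to 3 and 4. That is 2 neighbors, so the degree of 2 is 2.

2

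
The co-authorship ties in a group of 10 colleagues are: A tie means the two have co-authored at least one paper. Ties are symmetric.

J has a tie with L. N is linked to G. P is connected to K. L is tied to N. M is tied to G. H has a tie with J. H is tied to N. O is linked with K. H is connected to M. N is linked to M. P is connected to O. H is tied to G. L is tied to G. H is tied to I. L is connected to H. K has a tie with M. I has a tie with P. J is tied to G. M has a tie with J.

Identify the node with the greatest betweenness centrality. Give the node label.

M

Unnormalized betweenness of each node: G:19/20, H:173/20, I:21/5, J:7/10, K:39/5, L:1/4, M:221/20, N:7/10, O:0, P:27/10.
M has the largest value, 221/20, making it the main broker — the node through which the most shortest paths run.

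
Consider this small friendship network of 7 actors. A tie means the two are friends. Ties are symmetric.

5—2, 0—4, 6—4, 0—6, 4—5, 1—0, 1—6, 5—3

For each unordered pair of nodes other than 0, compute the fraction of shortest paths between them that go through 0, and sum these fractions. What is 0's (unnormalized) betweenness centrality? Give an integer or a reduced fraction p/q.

Pairs whose geodesics pass through 0 — 1–4: 1/2; 1–5: 1/2; 1–2: 1/2; 1–3: 1/2.
All other pairs contribute 0.
Summing the contributions gives betweenness(0) = 2.

2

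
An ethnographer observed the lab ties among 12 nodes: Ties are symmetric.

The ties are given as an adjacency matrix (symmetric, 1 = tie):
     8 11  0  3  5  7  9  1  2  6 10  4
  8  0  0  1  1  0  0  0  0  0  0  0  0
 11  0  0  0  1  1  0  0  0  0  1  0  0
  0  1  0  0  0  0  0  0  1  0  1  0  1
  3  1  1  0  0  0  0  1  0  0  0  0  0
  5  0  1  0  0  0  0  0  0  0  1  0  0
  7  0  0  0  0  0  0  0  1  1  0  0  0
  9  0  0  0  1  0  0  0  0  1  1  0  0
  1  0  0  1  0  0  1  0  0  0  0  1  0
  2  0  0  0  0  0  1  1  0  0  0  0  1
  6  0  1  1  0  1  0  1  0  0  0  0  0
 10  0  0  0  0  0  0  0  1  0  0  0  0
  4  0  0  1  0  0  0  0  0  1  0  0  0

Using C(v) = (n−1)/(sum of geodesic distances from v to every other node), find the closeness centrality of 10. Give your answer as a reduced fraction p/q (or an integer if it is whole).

1/3

Distances from 10: 0:2, 1:1, 2:3, 3:4, 4:3, 5:4, 6:3, 7:2, 8:3, 9:4, 11:4. Sum = 33.
n = 12, so closeness = 11/33 = 1/3.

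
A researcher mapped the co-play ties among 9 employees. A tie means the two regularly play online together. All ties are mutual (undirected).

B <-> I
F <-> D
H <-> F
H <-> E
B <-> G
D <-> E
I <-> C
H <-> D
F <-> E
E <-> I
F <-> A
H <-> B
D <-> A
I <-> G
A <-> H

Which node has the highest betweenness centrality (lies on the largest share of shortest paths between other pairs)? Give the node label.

Unnormalized betweenness of each node: A:0, B:9/2, C:0, D:5/6, E:15/2, F:5/6, G:0, H:41/6, I:19/2.
I has the largest value, 19/2, making it the main broker — the node through which the most shortest paths run.

I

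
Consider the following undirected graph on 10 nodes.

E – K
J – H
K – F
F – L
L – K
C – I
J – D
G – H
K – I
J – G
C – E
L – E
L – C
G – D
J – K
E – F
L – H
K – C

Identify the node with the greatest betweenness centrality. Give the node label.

Unnormalized betweenness of each node: C:4/3, D:0, E:1/3, F:0, G:5/6, H:11/3, I:0, J:21/2, K:43/3, L:6.
K has the largest value, 43/3, making it the main broker — the node through which the most shortest paths run.

K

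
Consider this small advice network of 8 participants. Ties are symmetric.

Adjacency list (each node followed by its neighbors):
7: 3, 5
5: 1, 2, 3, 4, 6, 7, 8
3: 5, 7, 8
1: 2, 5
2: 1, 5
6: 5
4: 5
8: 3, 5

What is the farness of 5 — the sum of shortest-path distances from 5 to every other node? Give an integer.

7

Distances from 5: 1:1, 2:1, 3:1, 4:1, 6:1, 7:1, 8:1.
Sum = 1 + 1 + 1 + 1 + 1 + 1 + 1 = 7.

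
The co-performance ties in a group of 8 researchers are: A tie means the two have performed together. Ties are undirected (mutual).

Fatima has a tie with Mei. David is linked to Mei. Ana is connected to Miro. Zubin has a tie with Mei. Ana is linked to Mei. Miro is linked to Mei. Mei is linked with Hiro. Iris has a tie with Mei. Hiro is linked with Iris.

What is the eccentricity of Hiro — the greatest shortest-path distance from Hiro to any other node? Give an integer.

Distances from Hiro: Ana:2, David:2, Fatima:2, Iris:1, Mei:1, Miro:2, Zubin:2.
The largest is 2 (to David, Zubin, Miro, Ana, and Fatima), so the eccentricity of Hiro is 2.

2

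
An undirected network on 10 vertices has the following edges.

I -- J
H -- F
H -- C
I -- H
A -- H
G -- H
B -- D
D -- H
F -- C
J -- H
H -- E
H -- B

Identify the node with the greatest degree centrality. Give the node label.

H

Degrees — A:1, B:2, C:2, D:2, E:1, F:2, G:1, H:9, I:2, J:2.
The maximum is 9, attained only by H.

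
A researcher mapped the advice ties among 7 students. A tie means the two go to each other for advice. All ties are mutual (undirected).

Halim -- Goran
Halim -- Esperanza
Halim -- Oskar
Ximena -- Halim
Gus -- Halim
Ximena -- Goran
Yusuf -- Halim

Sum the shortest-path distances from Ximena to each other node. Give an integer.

Distances from Ximena: Esperanza:2, Goran:1, Gus:2, Halim:1, Oskar:2, Yusuf:2.
Sum = 2 + 1 + 2 + 1 + 2 + 2 = 10.

10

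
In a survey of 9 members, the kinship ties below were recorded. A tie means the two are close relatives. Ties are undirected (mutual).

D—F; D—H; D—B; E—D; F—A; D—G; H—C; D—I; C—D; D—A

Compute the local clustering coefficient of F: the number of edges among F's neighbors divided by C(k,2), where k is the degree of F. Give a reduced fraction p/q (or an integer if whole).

F's neighbors: A and D (k = 2).
Possible neighbor pairs: C(2,2) = 1. Edges among them: A–D → e = 1.
Clustering(F) = 1/1.

1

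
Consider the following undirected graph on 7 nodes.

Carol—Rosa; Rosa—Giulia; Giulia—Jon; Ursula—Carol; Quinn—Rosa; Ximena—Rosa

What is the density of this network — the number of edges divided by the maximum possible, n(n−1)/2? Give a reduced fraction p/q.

There are 6 edges and 7 nodes, so the maximum possible is C(7,2) = 21.
Density = 6/21 = 2/7.

2/7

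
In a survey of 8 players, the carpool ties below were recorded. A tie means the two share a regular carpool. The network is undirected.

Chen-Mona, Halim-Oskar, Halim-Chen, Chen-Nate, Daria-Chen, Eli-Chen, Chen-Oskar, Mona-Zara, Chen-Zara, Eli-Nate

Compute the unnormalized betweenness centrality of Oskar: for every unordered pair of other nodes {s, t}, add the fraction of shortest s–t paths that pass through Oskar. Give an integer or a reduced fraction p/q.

No shortest path between any pair of other nodes passes through Oskar.
Summing the contributions gives betweenness(Oskar) = 0.

0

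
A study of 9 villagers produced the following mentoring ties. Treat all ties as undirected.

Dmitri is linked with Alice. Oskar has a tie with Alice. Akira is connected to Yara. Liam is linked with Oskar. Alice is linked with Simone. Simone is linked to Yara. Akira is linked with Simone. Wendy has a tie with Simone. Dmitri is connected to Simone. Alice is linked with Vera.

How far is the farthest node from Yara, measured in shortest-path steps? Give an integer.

Distances from Yara: Akira:1, Alice:2, Dmitri:2, Liam:4, Oskar:3, Simone:1, Vera:3, Wendy:2.
The largest is 4 (to Liam), so the eccentricity of Yara is 4.

4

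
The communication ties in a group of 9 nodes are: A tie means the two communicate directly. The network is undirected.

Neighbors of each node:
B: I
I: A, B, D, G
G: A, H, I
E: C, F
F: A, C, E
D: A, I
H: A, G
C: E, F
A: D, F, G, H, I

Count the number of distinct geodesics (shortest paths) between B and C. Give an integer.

1

The shortest distance is 4, and the only length-4 path is B–I–A–F–C. So there is exactly 1 shortest path.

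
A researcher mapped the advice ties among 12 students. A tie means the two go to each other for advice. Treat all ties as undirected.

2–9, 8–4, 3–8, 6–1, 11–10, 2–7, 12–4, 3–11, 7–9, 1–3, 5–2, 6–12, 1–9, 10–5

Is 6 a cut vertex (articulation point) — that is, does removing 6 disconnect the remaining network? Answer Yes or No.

No

Even without 6, every remaining node can still reach every other (the residual graph is connected), so 6 is not a cut vertex.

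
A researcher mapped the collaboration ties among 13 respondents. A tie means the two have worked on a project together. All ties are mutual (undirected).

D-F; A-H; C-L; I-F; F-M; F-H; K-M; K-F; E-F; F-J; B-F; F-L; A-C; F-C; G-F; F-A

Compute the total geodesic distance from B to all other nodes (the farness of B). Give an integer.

Distances from B: A:2, C:2, D:2, E:2, F:1, G:2, H:2, I:2, J:2, K:2, L:2, M:2.
Sum = 2 + 2 + 2 + 2 + 1 + 2 + 2 + 2 + 2 + 2 + 2 + 2 = 23.

23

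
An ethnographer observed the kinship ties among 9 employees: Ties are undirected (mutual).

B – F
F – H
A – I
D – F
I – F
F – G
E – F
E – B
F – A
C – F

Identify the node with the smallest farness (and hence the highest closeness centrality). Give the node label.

F

Farness (sum of distances to all others) for each node — A:14, B:14, C:15, D:15, E:14, F:8, G:15, H:15, I:14.
The smallest farness is 8, for F, so F has the highest closeness.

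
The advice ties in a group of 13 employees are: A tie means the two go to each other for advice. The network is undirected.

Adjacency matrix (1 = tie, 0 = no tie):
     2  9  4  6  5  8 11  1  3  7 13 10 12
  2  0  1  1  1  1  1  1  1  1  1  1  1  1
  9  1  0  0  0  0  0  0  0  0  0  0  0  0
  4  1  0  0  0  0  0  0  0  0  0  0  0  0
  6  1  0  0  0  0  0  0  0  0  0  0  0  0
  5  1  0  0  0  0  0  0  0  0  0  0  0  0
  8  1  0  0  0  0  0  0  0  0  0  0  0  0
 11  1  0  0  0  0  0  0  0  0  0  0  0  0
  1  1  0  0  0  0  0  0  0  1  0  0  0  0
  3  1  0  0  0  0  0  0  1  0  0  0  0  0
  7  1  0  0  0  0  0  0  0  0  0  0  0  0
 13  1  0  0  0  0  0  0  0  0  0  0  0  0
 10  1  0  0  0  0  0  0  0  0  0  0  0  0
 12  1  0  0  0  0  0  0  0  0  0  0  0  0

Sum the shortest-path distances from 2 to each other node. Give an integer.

Distances from 2: 1:1, 3:1, 4:1, 5:1, 6:1, 7:1, 8:1, 9:1, 10:1, 11:1, 12:1, 13:1.
Sum = 1 + 1 + 1 + 1 + 1 + 1 + 1 + 1 + 1 + 1 + 1 + 1 = 12.

12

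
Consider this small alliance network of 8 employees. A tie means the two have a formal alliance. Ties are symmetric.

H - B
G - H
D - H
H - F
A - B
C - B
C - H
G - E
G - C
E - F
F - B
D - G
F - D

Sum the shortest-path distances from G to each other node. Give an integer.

Distances from G: A:3, B:2, C:1, D:1, E:1, F:2, H:1.
Sum = 3 + 2 + 1 + 1 + 1 + 2 + 1 = 11.

11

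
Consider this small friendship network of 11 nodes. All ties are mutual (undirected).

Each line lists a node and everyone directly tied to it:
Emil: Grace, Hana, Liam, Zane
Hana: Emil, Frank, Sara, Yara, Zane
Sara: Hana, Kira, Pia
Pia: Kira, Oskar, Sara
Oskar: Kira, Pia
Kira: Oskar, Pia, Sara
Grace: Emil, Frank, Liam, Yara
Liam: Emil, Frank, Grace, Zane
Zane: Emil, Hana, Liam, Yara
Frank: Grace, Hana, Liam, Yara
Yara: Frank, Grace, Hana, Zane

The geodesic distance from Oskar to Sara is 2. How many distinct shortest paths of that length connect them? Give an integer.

2

The shortest distance is 2. The length-2 paths are: Oskar–Pia–Sara; Oskar–Kira–Sara.
That gives 2 distinct shortest paths.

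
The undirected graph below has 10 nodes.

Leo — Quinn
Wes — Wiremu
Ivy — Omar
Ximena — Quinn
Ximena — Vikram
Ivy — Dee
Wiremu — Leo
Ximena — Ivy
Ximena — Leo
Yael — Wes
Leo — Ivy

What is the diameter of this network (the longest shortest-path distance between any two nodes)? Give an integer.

Eccentricity of each node (its greatest distance to any other): Dee:5, Ivy:4, Leo:3, Omar:5, Quinn:4, Vikram:5, Wes:4, Wiremu:3, Ximena:4, Yael:5.
The maximum eccentricity is 5, realized for instance by the pair Omar–Yael via Omar – Ivy – Leo – Wiremu – Wes – Yael. So the diameter is 5.

5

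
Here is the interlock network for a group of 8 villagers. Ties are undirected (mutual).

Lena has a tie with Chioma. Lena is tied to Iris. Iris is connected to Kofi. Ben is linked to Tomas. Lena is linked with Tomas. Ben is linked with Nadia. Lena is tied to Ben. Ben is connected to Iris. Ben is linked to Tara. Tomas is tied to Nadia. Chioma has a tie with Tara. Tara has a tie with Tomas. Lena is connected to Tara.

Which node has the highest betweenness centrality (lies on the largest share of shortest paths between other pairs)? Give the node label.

Unnormalized betweenness of each node: Ben:11/2, Chioma:0, Iris:6, Kofi:0, Lena:11/2, Nadia:0, Tara:3/2, Tomas:3/2.
Iris has the largest value, 6, making it the main broker — the node through which the most shortest paths run.

Iris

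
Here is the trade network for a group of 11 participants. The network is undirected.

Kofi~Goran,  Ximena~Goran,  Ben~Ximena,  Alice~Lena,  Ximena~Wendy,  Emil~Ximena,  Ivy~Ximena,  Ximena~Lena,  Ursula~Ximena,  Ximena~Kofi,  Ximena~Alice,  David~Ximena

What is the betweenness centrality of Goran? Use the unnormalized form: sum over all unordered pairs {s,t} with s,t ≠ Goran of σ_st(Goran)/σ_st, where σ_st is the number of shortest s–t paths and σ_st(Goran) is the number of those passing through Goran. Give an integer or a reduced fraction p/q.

0

No shortest path between any pair of other nodes passes through Goran.
Summing the contributions gives betweenness(Goran) = 0.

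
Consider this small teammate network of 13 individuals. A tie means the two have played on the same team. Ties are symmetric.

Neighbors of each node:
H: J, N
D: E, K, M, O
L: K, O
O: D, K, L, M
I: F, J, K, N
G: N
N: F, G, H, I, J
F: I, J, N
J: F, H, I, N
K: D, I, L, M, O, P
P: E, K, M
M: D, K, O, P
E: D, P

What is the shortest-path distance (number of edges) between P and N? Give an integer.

3

One shortest route is P – K – I – N, which uses 3 edges, and at distance 2 from P we only reach {D, I, L, O}, which does not include N. So d(P,N) = 3.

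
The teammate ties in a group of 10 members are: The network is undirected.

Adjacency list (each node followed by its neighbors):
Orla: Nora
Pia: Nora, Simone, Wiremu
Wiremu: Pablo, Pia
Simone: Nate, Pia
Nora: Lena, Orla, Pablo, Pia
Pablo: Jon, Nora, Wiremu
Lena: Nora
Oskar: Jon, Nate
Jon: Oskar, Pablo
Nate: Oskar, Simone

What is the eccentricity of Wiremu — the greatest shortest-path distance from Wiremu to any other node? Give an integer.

Distances from Wiremu: Jon:2, Lena:3, Nate:3, Nora:2, Orla:3, Oskar:3, Pablo:1, Pia:1, Simone:2.
The largest is 3 (to Lena, Orla, Oskar, and Nate), so the eccentricity of Wiremu is 3.

3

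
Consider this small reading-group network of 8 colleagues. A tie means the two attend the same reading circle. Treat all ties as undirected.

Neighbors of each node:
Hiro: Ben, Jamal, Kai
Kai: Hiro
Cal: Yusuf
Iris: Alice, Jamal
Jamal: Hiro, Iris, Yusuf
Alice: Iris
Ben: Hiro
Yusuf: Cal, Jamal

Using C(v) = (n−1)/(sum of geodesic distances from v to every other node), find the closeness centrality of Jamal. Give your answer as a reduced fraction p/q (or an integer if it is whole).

7/11

Distances from Jamal: Alice:2, Ben:2, Cal:2, Hiro:1, Iris:1, Kai:2, Yusuf:1. Sum = 11.
n = 8, so closeness = 7/11.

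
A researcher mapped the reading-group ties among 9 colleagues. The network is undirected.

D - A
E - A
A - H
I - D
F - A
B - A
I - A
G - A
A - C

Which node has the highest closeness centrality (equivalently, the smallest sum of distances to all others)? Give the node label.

Farness (sum of distances to all others) for each node — A:8, B:15, C:15, D:14, E:15, F:15, G:15, H:15, I:14.
The smallest farness is 8, for A, so A has the highest closeness.

A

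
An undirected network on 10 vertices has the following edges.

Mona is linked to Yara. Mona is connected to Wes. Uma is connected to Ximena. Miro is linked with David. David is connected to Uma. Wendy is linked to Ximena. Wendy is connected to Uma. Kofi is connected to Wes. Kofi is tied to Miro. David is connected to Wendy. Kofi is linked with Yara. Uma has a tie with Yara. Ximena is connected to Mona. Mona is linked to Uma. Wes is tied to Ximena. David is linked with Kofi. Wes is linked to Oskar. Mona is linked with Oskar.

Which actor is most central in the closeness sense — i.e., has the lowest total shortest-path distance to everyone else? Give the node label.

Uma

Farness (sum of distances to all others) for each node — David:15, Kofi:14, Miro:19, Mona:14, Oskar:19, Uma:13, Wendy:16, Wes:14, Ximena:15, Yara:15.
The smallest farness is 13, for Uma, so Uma has the highest closeness.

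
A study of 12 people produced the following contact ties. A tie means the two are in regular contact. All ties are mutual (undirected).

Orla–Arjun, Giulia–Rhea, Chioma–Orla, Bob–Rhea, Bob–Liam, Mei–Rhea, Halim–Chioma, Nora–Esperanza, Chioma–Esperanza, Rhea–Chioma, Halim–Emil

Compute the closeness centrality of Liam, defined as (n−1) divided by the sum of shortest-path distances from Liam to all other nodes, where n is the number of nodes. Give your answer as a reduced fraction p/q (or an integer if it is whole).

11/39

Distances from Liam: Arjun:5, Bob:1, Chioma:3, Emil:5, Esperanza:4, Giulia:3, Halim:4, Mei:3, Nora:5, Orla:4, Rhea:2. Sum = 39.
n = 12, so closeness = 11/39.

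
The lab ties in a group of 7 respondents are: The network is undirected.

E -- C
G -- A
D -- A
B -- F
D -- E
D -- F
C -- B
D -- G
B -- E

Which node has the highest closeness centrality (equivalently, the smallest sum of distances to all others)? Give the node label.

Farness (sum of distances to all others) for each node — A:12, B:11, C:12, D:8, E:9, F:10, G:12.
The smallest farness is 8, for D, so D has the highest closeness.

D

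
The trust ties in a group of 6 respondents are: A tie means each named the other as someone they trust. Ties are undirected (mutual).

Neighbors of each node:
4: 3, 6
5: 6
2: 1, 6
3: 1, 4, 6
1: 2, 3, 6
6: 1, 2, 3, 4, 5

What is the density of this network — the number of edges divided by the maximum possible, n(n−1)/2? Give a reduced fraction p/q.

8/15

There are 8 edges and 6 nodes, so the maximum possible is C(6,2) = 15.
Density = 8/15.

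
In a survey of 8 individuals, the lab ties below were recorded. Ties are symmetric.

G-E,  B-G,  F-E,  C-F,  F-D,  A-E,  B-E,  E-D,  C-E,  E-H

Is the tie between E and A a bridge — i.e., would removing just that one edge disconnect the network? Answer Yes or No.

Yes

Without the E–A edge there is no alternate route between E and A, so the network disconnects. It is a bridge.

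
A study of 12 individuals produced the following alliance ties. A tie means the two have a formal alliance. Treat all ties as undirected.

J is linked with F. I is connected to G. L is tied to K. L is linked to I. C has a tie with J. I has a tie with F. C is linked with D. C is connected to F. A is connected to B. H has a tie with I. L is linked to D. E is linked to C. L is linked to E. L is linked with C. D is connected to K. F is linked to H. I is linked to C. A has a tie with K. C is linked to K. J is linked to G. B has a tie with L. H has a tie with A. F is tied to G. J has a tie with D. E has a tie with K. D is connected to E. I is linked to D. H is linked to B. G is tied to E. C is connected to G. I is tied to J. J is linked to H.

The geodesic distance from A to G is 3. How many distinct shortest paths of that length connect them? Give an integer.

The shortest distance is 3. The length-3 paths are: A–K–E–G; A–H–J–G; A–H–F–G; A–K–C–G; A–H–I–G.
That gives 5 distinct shortest paths.

5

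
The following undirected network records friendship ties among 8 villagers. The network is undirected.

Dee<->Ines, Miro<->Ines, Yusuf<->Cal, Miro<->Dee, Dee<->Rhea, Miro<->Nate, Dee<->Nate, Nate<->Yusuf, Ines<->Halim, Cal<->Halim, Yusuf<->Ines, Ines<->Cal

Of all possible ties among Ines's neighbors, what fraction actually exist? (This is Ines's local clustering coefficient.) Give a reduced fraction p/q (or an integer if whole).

Ines's neighbors: Cal, Dee, Halim, Miro, and Yusuf (k = 5).
Possible neighbor pairs: C(5,2) = 10. Edges among them: Cal–Halim, Cal–Yusuf, Dee–Miro → e = 3.
Clustering(Ines) = 3/10.

3/10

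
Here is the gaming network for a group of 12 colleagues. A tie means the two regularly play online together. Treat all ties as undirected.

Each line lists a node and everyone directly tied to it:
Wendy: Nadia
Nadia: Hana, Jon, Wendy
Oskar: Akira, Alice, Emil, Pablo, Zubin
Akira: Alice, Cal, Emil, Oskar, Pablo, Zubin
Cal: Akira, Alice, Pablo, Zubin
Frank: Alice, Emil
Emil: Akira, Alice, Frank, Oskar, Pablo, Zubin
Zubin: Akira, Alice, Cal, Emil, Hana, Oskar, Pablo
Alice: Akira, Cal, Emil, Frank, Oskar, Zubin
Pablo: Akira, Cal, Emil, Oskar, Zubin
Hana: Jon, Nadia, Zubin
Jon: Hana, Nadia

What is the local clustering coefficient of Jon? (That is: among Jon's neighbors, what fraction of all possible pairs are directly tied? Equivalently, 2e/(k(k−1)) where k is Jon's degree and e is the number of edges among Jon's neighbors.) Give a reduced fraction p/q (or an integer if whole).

1

Jon's neighbors: Hana and Nadia (k = 2).
Possible neighbor pairs: C(2,2) = 1. Edges among them: Hana–Nadia → e = 1.
Clustering(Jon) = 1/1.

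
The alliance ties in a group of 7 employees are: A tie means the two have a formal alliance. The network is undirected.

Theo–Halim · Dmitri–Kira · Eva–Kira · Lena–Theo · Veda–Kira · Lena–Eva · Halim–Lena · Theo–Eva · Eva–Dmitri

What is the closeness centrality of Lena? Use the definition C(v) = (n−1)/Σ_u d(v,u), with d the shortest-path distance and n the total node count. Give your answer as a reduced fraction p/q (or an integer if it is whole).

3/5

Distances from Lena: Dmitri:2, Eva:1, Halim:1, Kira:2, Theo:1, Veda:3. Sum = 10.
n = 7, so closeness = 6/10 = 3/5.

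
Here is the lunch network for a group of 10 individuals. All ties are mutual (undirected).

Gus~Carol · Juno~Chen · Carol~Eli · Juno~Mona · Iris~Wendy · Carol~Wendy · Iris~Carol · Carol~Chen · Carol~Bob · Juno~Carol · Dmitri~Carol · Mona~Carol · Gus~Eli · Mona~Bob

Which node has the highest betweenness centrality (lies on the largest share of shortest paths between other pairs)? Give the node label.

Unnormalized betweenness of each node: Bob:0, Carol:30, Chen:0, Dmitri:0, Eli:0, Gus:0, Iris:0, Juno:1/2, Mona:1/2, Wendy:0.
Carol has the largest value, 30, making it the main broker — the node through which the most shortest paths run.

Carol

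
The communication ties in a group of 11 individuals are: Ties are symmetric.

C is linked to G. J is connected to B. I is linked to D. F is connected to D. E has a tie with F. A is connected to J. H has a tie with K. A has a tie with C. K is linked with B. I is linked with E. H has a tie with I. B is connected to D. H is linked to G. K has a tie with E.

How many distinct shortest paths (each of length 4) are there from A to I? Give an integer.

The shortest distance is 4. The length-4 paths are: A–C–G–H–I; A–J–B–D–I.
That gives 2 distinct shortest paths.

2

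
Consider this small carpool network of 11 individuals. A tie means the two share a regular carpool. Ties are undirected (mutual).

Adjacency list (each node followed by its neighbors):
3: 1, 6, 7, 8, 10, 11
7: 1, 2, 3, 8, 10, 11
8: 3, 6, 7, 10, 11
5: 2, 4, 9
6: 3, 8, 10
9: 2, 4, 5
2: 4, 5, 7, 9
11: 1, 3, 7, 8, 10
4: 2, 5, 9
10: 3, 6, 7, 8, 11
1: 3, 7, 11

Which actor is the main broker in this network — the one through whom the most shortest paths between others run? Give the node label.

Unnormalized betweenness of each node: 1:0, 2:21, 3:11/3, 4:0, 5:0, 6:0, 7:74/3, 8:2, 9:0, 10:2, 11:2/3.
7 has the largest value, 74/3, making it the main broker — the node through which the most shortest paths run.

7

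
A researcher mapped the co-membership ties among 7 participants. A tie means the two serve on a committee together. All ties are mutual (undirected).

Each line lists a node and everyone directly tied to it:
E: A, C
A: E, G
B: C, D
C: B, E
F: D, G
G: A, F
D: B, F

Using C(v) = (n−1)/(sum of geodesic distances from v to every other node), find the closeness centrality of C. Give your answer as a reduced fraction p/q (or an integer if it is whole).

1/2

Distances from C: A:2, B:1, D:2, E:1, F:3, G:3. Sum = 12.
n = 7, so closeness = 6/12 = 1/2.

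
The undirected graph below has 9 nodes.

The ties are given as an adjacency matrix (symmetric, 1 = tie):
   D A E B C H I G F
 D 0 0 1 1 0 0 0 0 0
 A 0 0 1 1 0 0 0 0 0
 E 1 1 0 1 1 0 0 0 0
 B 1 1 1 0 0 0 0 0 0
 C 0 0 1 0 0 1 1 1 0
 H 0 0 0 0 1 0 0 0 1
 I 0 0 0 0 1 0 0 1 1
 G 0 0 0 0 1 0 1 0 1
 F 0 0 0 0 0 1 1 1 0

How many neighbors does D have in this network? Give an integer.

2

D is directly tied to B and E. That is 2 neighbors, so the degree of D is 2.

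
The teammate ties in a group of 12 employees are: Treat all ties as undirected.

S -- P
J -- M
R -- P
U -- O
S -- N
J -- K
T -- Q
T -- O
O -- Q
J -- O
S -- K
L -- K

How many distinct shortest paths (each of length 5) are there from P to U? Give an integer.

The shortest distance is 5, and the only length-5 path is P–S–K–J–O–U. So there is exactly 1 shortest path.

1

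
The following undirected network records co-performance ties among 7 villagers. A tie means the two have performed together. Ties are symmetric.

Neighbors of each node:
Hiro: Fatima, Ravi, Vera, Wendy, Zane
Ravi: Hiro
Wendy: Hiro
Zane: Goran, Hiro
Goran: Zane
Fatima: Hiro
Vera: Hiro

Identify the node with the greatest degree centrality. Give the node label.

Hiro

Degrees — Fatima:1, Goran:1, Hiro:5, Ravi:1, Vera:1, Wendy:1, Zane:2.
The maximum is 5, attained only by Hiro.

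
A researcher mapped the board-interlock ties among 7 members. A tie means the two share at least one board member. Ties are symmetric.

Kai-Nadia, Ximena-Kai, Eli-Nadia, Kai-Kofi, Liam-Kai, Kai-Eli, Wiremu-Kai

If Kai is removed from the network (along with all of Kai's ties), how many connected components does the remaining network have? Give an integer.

Without Kai, the remaining ties split the others into: {Wiremu}; {Eli, Nadia}; {Ximena}; {Liam}; {Kofi}.
That's 5 separate components.

5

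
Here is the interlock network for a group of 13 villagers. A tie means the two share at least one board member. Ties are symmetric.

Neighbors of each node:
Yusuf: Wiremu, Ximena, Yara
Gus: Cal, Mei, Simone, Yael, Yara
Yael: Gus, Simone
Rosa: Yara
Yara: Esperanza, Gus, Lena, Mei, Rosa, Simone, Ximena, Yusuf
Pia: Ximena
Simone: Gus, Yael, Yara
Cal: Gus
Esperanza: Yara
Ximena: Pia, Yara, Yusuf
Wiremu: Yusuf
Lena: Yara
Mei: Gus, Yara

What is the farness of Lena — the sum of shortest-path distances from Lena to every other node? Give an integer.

Distances from Lena: Cal:3, Esperanza:2, Gus:2, Mei:2, Pia:3, Rosa:2, Simone:2, Wiremu:3, Ximena:2, Yael:3, Yara:1, Yusuf:2.
Sum = 3 + 2 + 2 + 2 + 3 + 2 + 2 + 3 + 2 + 3 + 1 + 2 = 27.

27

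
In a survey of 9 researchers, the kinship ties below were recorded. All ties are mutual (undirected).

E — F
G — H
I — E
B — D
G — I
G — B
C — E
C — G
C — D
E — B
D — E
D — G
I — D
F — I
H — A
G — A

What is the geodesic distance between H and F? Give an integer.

3

One shortest route is H – G – I – F, which uses 3 edges, and at distance 2 from H we only reach {B, C, D, I}, which does not include F. So d(H,F) = 3.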